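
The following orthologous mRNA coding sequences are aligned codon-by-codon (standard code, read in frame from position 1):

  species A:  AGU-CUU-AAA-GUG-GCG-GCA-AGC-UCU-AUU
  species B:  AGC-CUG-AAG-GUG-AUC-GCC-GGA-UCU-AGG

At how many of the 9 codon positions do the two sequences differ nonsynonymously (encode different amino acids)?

Codon 1: AGU Ser / AGC Ser — synonymous.
Codon 2: CUU Leu / CUG Leu — synonymous.
Codon 3: AAA Lys / AAG Lys — synonymous.
Codon 4: GUG Val / GUG Val — identical.
Codon 5: GCG Ala / AUC Ile — nonsynonymous.
Codon 6: GCA Ala / GCC Ala — synonymous.
Codon 7: AGC Ser / GGA Gly — nonsynonymous.
Codon 8: UCU Ser / UCU Ser — identical.
Codon 9: AUU Ile / AGG Arg — nonsynonymous.
Nonsynonymous differences: 3.

3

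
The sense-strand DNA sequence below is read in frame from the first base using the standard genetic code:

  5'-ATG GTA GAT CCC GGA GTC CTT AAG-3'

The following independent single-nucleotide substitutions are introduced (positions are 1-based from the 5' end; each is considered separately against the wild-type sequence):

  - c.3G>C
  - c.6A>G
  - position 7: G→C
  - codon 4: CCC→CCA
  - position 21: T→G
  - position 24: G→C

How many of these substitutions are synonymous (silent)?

Codon 1: ATG (Met) → ATC (Ile) — missense.
Codon 2: GTA (Val) → GTG (Val) — synonymous.
Codon 3: GAT (Asp) → CAT (His) — missense.
Codon 4: CCC (Pro) → CCA (Pro) — synonymous.
Codon 7: CTT (Leu) → CTG (Leu) — synonymous.
Codon 8: AAG (Lys) → AAC (Asn) — missense.
Synonymous: 3 of 6.

3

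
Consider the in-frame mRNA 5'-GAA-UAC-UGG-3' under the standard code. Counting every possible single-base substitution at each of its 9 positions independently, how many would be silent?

Codon 1 (GAA, Glu): 1 synonymous substitution.
Codon 2 (UAC, Tyr): 1 synonymous substitution.
Codon 3 (UGG, Trp): 0 synonymous substitutions.
Total: 1 + 1 + 0 = 2.

2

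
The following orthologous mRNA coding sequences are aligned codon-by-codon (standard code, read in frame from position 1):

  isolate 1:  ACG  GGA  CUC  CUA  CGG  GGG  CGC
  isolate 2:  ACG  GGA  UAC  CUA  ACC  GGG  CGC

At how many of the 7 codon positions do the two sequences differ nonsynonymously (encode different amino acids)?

Codon 1: ACG Thr / ACG Thr — identical.
Codon 2: GGA Gly / GGA Gly — identical.
Codon 3: CUC Leu / UAC Tyr — nonsynonymous.
Codon 4: CUA Leu / CUA Leu — identical.
Codon 5: CGG Arg / ACC Thr — nonsynonymous.
Codon 6: GGG Gly / GGG Gly — identical.
Codon 7: CGC Arg / CGC Arg — identical.
Nonsynonymous differences: 2.

2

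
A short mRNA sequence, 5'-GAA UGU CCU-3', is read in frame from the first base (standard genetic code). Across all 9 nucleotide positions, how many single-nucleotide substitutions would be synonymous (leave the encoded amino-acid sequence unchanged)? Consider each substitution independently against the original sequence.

Codon 1 (GAA, Glu): 1 synonymous substitution.
Codon 2 (UGU, Cys): 1 synonymous substitution.
Codon 3 (CCU, Pro): 3 synonymous substitutions.
Total: 1 + 1 + 3 = 5.

5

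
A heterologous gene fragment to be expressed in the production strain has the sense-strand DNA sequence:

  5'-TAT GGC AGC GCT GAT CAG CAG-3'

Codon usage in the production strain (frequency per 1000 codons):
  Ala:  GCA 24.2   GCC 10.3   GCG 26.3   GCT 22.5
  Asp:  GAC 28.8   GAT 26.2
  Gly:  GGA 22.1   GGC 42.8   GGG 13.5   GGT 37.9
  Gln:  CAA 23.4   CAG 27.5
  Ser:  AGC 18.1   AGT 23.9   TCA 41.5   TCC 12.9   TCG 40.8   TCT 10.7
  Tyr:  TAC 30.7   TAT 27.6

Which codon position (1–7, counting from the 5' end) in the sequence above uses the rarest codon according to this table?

Codon 1 TAT (Tyr): 27.6 per 1000.
Codon 2 GGC (Gly): 42.8 per 1000.
Codon 3 AGC (Ser): 18.1 per 1000.
Codon 4 GCT (Ala): 22.5 per 1000.
Codon 5 GAT (Asp): 26.2 per 1000.
Codon 6 CAG (Gln): 27.5 per 1000.
Codon 7 CAG (Gln): 27.5 per 1000.
Lowest frequency is 18.1 at codon 3.

3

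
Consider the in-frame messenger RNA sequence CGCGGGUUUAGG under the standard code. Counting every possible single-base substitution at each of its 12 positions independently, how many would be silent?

9

Codon 1 (CGC, Arg): 3 synonymous substitutions.
Codon 2 (GGG, Gly): 3 synonymous substitutions.
Codon 3 (UUU, Phe): 1 synonymous substitution.
Codon 4 (AGG, Arg): 2 synonymous substitutions.
Total: 3 + 3 + 1 + 2 = 9.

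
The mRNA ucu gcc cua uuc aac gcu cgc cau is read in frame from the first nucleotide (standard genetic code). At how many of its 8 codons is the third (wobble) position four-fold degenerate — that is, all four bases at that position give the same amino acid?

5

Codon 1 UCU (Ser): third position 4-fold.
Codon 2 GCC (Ala): third position 4-fold.
Codon 3 CUA (Leu): third position 4-fold.
Codon 4 UUC (Phe): third position 2-fold.
Codon 5 AAC (Asn): third position 2-fold.
Codon 6 GCU (Ala): third position 4-fold.
Codon 7 CGC (Arg): third position 4-fold.
Codon 8 CAU (His): third position 2-fold.
Four-fold degenerate third positions: 5.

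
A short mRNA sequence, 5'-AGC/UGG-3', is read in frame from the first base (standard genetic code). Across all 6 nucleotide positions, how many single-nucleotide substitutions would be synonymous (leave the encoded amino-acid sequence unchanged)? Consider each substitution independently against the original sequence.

Codon 1 (AGC, Ser): 1 synonymous substitution.
Codon 2 (UGG, Trp): 0 synonymous substitutions.
Total: 1 + 0 = 1.

1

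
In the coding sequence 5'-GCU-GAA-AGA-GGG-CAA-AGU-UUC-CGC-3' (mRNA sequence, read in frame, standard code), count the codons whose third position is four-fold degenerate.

Codon 1 GCU (Ala): third position 4-fold.
Codon 2 GAA (Glu): third position 2-fold.
Codon 3 AGA (Arg): third position 2-fold.
Codon 4 GGG (Gly): third position 4-fold.
Codon 5 CAA (Gln): third position 2-fold.
Codon 6 AGU (Ser): third position 2-fold.
Codon 7 UUC (Phe): third position 2-fold.
Codon 8 CGC (Arg): third position 4-fold.
Four-fold degenerate third positions: 3.

3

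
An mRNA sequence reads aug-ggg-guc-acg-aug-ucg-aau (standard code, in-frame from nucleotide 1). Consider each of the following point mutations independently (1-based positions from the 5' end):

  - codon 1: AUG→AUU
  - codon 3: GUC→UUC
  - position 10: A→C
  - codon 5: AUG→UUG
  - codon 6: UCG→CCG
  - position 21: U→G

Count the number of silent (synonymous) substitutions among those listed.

0

Codon 1: AUG (Met) → AUU (Ile) — missense.
Codon 3: GUC (Val) → UUC (Phe) — missense.
Codon 4: ACG (Thr) → CCG (Pro) — missense.
Codon 5: AUG (Met) → UUG (Leu) — missense.
Codon 6: UCG (Ser) → CCG (Pro) — missense.
Codon 7: AAU (Asn) → AAG (Lys) — missense.
Synonymous: 0 of 6.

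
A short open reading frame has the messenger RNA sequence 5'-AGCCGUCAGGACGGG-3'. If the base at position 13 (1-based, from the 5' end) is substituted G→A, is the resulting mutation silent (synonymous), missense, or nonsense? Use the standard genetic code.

missense

Position 13 falls in codon 5: GGG → Gly.
After the substitution the codon is AGG → Arg.
Gly ≠ Arg, so this is a missense mutation.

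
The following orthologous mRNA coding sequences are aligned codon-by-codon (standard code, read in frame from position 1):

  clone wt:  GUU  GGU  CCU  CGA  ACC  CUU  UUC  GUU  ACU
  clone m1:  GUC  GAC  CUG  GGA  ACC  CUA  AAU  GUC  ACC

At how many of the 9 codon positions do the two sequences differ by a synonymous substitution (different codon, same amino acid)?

Codon 1: GUU Val / GUC Val — synonymous.
Codon 2: GGU Gly / GAC Asp — nonsynonymous.
Codon 3: CCU Pro / CUG Leu — nonsynonymous.
Codon 4: CGA Arg / GGA Gly — nonsynonymous.
Codon 5: ACC Thr / ACC Thr — identical.
Codon 6: CUU Leu / CUA Leu — synonymous.
Codon 7: UUC Phe / AAU Asn — nonsynonymous.
Codon 8: GUU Val / GUC Val — synonymous.
Codon 9: ACU Thr / ACC Thr — synonymous.
Synonymous differences: 4.

4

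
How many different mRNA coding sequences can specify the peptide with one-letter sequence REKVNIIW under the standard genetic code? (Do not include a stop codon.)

Arg: 6 codons.
Glu: 2 codons.
Lys: 2 codons.
Val: 4 codons.
Asn: 2 codons.
Ile: 3 codons.
Ile: 3 codons.
Trp: 1 codon.
6 × 2 × 2 × 4 × 2 × 3 × 3 × 1 = 1728.

1728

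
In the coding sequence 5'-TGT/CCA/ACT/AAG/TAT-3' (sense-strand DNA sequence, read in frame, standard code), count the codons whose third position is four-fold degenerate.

Codon 1 TGT (Cys): third position 2-fold.
Codon 2 CCA (Pro): third position 4-fold.
Codon 3 ACT (Thr): third position 4-fold.
Codon 4 AAG (Lys): third position 2-fold.
Codon 5 TAT (Tyr): third position 2-fold.
Four-fold degenerate third positions: 2.

2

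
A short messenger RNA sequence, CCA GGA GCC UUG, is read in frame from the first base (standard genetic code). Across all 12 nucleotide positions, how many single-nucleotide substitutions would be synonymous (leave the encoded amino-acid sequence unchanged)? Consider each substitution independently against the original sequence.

11

Codon 1 (CCA, Pro): 3 synonymous substitutions.
Codon 2 (GGA, Gly): 3 synonymous substitutions.
Codon 3 (GCC, Ala): 3 synonymous substitutions.
Codon 4 (UUG, Leu): 2 synonymous substitutions.
Total: 3 + 3 + 3 + 2 = 11.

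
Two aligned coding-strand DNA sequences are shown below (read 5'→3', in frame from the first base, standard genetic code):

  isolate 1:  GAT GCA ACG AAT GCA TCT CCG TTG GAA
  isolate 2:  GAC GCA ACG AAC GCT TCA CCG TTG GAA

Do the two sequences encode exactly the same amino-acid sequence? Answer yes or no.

Codon 1: GAT Asp / GAC Asp — synonymous.
Codon 2: GCA Ala / GCA Ala — identical.
Codon 3: ACG Thr / ACG Thr — identical.
Codon 4: AAT Asn / AAC Asn — synonymous.
Codon 5: GCA Ala / GCT Ala — synonymous.
Codon 6: TCT Ser / TCA Ser — synonymous.
Codon 7: CCG Pro / CCG Pro — identical.
Codon 8: TTG Leu / TTG Leu — identical.
Codon 9: GAA Glu / GAA Glu — identical.
Nonsynonymous differences: 0 → same protein.

yes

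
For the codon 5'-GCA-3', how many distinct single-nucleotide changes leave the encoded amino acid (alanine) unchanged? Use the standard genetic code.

3

Position 1: none → 0 synonymous.
Position 2: none → 0 synonymous.
Position 3: GCT, GCC, GCG → 3 synonymous.
Total: 0 + 0 + 3 = 3.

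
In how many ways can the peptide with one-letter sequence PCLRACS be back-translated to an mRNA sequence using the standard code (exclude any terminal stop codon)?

13824

Pro: 4 codons.
Cys: 2 codons.
Leu: 6 codons.
Arg: 6 codons.
Ala: 4 codons.
Cys: 2 codons.
Ser: 6 codons.
4 × 2 × 6 × 6 × 4 × 2 × 6 = 13824.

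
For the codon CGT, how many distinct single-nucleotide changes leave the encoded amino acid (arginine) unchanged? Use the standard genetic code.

Position 1: none → 0 synonymous.
Position 2: none → 0 synonymous.
Position 3: CGC, CGA, CGG → 3 synonymous.
Total: 0 + 0 + 3 = 3.

3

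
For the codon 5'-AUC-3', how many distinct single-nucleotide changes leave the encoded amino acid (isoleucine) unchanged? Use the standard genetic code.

Position 1: none → 0 synonymous.
Position 2: none → 0 synonymous.
Position 3: AUU, AUA → 2 synonymous.
Total: 0 + 0 + 2 = 2.

2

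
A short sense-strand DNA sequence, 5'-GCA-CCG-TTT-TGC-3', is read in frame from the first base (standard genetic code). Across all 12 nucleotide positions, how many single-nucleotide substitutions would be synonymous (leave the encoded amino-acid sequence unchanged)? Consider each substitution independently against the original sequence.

Codon 1 (GCA, Ala): 3 synonymous substitutions.
Codon 2 (CCG, Pro): 3 synonymous substitutions.
Codon 3 (TTT, Phe): 1 synonymous substitution.
Codon 4 (TGC, Cys): 1 synonymous substitution.
Total: 3 + 3 + 1 + 1 = 8.

8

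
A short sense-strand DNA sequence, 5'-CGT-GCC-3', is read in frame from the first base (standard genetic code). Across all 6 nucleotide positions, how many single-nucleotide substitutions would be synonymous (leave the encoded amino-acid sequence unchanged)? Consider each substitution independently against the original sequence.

Codon 1 (CGT, Arg): 3 synonymous substitutions.
Codon 2 (GCC, Ala): 3 synonymous substitutions.
Total: 3 + 3 = 6.

6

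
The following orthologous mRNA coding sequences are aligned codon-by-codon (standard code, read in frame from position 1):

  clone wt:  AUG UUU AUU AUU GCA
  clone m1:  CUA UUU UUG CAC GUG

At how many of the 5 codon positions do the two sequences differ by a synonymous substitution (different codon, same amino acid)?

Codon 1: AUG Met / CUA Leu — nonsynonymous.
Codon 2: UUU Phe / UUU Phe — identical.
Codon 3: AUU Ile / UUG Leu — nonsynonymous.
Codon 4: AUU Ile / CAC His — nonsynonymous.
Codon 5: GCA Ala / GUG Val — nonsynonymous.
Synonymous differences: 0.

0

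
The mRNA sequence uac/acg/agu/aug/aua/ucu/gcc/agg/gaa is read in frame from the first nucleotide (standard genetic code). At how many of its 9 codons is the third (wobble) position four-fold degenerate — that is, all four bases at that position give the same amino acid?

Codon 1 UAC (Tyr): third position 2-fold.
Codon 2 ACG (Thr): third position 4-fold.
Codon 3 AGU (Ser): third position 2-fold.
Codon 4 AUG (Met): third position 1-fold.
Codon 5 AUA (Ile): third position 3-fold.
Codon 6 UCU (Ser): third position 4-fold.
Codon 7 GCC (Ala): third position 4-fold.
Codon 8 AGG (Arg): third position 2-fold.
Codon 9 GAA (Glu): third position 2-fold.
Four-fold degenerate third positions: 3.

3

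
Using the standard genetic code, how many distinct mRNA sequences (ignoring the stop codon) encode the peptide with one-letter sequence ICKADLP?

2304

Ile: 3 codons.
Cys: 2 codons.
Lys: 2 codons.
Ala: 4 codons.
Asp: 2 codons.
Leu: 6 codons.
Pro: 4 codons.
3 × 2 × 2 × 4 × 2 × 6 × 4 = 2304.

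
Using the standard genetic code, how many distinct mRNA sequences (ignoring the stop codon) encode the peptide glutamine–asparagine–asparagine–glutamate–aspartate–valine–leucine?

Gln: 2 codons.
Asn: 2 codons.
Asn: 2 codons.
Glu: 2 codons.
Asp: 2 codons.
Val: 4 codons.
Leu: 6 codons.
2 × 2 × 2 × 2 × 2 × 4 × 6 = 768.

768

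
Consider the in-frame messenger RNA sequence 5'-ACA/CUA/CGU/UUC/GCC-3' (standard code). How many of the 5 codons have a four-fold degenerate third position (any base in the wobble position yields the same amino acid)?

4

Codon 1 ACA (Thr): third position 4-fold.
Codon 2 CUA (Leu): third position 4-fold.
Codon 3 CGU (Arg): third position 4-fold.
Codon 4 UUC (Phe): third position 2-fold.
Codon 5 GCC (Ala): third position 4-fold.
Four-fold degenerate third positions: 4.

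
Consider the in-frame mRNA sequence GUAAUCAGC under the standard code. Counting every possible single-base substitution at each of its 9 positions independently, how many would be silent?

Codon 1 (GUA, Val): 3 synonymous substitutions.
Codon 2 (AUC, Ile): 2 synonymous substitutions.
Codon 3 (AGC, Ser): 1 synonymous substitution.
Total: 3 + 2 + 1 = 6.

6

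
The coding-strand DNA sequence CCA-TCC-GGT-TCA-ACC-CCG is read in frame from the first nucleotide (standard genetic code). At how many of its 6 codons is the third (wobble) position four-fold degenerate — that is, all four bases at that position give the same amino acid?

6

Codon 1 CCA (Pro): third position 4-fold.
Codon 2 TCC (Ser): third position 4-fold.
Codon 3 GGT (Gly): third position 4-fold.
Codon 4 TCA (Ser): third position 4-fold.
Codon 5 ACC (Thr): third position 4-fold.
Codon 6 CCG (Pro): third position 4-fold.
Four-fold degenerate third positions: 6.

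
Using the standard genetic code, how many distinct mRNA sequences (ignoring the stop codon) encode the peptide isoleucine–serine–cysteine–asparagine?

72

Ile: 3 codons.
Ser: 6 codons.
Cys: 2 codons.
Asn: 2 codons.
3 × 6 × 2 × 2 = 72.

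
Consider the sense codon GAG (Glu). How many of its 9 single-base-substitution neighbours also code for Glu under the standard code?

Position 1: none → 0 synonymous.
Position 2: none → 0 synonymous.
Position 3: GAA → 1 synonymous.
Total: 0 + 0 + 1 = 1.

1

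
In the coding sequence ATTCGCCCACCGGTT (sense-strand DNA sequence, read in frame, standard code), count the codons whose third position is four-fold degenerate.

4

Codon 1 ATT (Ile): third position 3-fold.
Codon 2 CGC (Arg): third position 4-fold.
Codon 3 CCA (Pro): third position 4-fold.
Codon 4 CCG (Pro): third position 4-fold.
Codon 5 GTT (Val): third position 4-fold.
Four-fold degenerate third positions: 4.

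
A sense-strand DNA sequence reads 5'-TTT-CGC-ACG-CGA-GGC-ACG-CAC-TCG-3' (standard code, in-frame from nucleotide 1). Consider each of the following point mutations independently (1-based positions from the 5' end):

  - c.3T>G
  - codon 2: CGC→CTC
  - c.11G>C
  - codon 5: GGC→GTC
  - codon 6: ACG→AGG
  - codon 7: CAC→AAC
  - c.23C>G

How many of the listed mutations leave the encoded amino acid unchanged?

0

Codon 1: TTT (Phe) → TTG (Leu) — missense.
Codon 2: CGC (Arg) → CTC (Leu) — missense.
Codon 4: CGA (Arg) → CCA (Pro) — missense.
Codon 5: GGC (Gly) → GTC (Val) — missense.
Codon 6: ACG (Thr) → AGG (Arg) — missense.
Codon 7: CAC (His) → AAC (Asn) — missense.
Codon 8: TCG (Ser) → TGG (Trp) — missense.
Synonymous: 0 of 7.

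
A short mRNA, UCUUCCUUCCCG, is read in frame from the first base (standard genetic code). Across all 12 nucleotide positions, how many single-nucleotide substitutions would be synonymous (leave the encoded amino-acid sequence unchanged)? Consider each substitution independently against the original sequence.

10

Codon 1 (UCU, Ser): 3 synonymous substitutions.
Codon 2 (UCC, Ser): 3 synonymous substitutions.
Codon 3 (UUC, Phe): 1 synonymous substitution.
Codon 4 (CCG, Pro): 3 synonymous substitutions.
Total: 3 + 3 + 1 + 3 = 10.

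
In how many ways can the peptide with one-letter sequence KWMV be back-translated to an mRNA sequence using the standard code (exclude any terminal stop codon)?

8

Lys: 2 codons.
Trp: 1 codon.
Met: 1 codon.
Val: 4 codons.
2 × 1 × 1 × 4 = 8.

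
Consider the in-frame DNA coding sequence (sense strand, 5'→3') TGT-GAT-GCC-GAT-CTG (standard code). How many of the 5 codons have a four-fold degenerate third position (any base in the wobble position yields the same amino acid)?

Codon 1 TGT (Cys): third position 2-fold.
Codon 2 GAT (Asp): third position 2-fold.
Codon 3 GCC (Ala): third position 4-fold.
Codon 4 GAT (Asp): third position 2-fold.
Codon 5 CTG (Leu): third position 4-fold.
Four-fold degenerate third positions: 2.

2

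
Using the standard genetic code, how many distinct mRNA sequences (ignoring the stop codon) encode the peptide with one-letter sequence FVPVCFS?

3072

Phe: 2 codons.
Val: 4 codons.
Pro: 4 codons.
Val: 4 codons.
Cys: 2 codons.
Phe: 2 codons.
Ser: 6 codons.
2 × 4 × 4 × 4 × 2 × 2 × 6 = 3072.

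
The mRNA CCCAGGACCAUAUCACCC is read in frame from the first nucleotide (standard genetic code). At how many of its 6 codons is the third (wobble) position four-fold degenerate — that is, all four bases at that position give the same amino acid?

4

Codon 1 CCC (Pro): third position 4-fold.
Codon 2 AGG (Arg): third position 2-fold.
Codon 3 ACC (Thr): third position 4-fold.
Codon 4 AUA (Ile): third position 3-fold.
Codon 5 UCA (Ser): third position 4-fold.
Codon 6 CCC (Pro): third position 4-fold.
Four-fold degenerate third positions: 4.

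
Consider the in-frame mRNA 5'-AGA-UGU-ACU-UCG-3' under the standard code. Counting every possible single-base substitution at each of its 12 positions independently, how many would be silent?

9

Codon 1 (AGA, Arg): 2 synonymous substitutions.
Codon 2 (UGU, Cys): 1 synonymous substitution.
Codon 3 (ACU, Thr): 3 synonymous substitutions.
Codon 4 (UCG, Ser): 3 synonymous substitutions.
Total: 2 + 1 + 3 + 3 = 9.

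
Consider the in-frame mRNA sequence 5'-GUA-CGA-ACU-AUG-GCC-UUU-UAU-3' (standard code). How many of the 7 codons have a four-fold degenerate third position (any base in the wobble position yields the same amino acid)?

Codon 1 GUA (Val): third position 4-fold.
Codon 2 CGA (Arg): third position 4-fold.
Codon 3 ACU (Thr): third position 4-fold.
Codon 4 AUG (Met): third position 1-fold.
Codon 5 GCC (Ala): third position 4-fold.
Codon 6 UUU (Phe): third position 2-fold.
Codon 7 UAU (Tyr): third position 2-fold.
Four-fold degenerate third positions: 4.

4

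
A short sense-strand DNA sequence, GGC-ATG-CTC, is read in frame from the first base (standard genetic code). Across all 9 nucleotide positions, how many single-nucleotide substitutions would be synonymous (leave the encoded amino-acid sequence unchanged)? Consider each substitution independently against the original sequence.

Codon 1 (GGC, Gly): 3 synonymous substitutions.
Codon 2 (ATG, Met): 0 synonymous substitutions.
Codon 3 (CTC, Leu): 3 synonymous substitutions.
Total: 3 + 0 + 3 = 6.

6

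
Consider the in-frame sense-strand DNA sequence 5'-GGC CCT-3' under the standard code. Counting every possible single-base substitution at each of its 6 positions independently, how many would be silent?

6

Codon 1 (GGC, Gly): 3 synonymous substitutions.
Codon 2 (CCT, Pro): 3 synonymous substitutions.
Total: 3 + 3 = 6.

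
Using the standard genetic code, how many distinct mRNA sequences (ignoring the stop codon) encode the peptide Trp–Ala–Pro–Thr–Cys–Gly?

512

Trp: 1 codon.
Ala: 4 codons.
Pro: 4 codons.
Thr: 4 codons.
Cys: 2 codons.
Gly: 4 codons.
1 × 4 × 4 × 4 × 2 × 4 = 512.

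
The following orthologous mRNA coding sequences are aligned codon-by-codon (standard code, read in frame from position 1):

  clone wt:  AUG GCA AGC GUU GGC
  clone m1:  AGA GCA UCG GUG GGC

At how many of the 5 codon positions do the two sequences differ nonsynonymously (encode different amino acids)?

1

Codon 1: AUG Met / AGA Arg — nonsynonymous.
Codon 2: GCA Ala / GCA Ala — identical.
Codon 3: AGC Ser / UCG Ser — synonymous.
Codon 4: GUU Val / GUG Val — synonymous.
Codon 5: GGC Gly / GGC Gly — identical.
Nonsynonymous differences: 1.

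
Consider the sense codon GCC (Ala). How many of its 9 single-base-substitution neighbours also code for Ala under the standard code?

3

Position 1: none → 0 synonymous.
Position 2: none → 0 synonymous.
Position 3: GCU, GCA, GCG → 3 synonymous.
Total: 0 + 0 + 3 = 3.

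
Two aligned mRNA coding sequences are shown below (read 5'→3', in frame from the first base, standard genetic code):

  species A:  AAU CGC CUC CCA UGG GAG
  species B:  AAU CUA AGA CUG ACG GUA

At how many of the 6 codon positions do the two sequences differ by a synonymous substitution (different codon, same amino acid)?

0

Codon 1: AAU Asn / AAU Asn — identical.
Codon 2: CGC Arg / CUA Leu — nonsynonymous.
Codon 3: CUC Leu / AGA Arg — nonsynonymous.
Codon 4: CCA Pro / CUG Leu — nonsynonymous.
Codon 5: UGG Trp / ACG Thr — nonsynonymous.
Codon 6: GAG Glu / GUA Val — nonsynonymous.
Synonymous differences: 0.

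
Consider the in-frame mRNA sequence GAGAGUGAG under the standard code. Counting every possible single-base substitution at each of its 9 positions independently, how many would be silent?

3

Codon 1 (GAG, Glu): 1 synonymous substitution.
Codon 2 (AGU, Ser): 1 synonymous substitution.
Codon 3 (GAG, Glu): 1 synonymous substitution.
Total: 1 + 1 + 1 = 3.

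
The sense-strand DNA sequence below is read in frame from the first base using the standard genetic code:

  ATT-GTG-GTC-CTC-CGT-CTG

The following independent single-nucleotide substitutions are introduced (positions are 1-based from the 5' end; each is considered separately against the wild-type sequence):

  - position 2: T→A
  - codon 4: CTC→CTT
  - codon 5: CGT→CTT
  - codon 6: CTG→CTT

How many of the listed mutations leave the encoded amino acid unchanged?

Codon 1: ATT (Ile) → AAT (Asn) — missense.
Codon 4: CTC (Leu) → CTT (Leu) — synonymous.
Codon 5: CGT (Arg) → CTT (Leu) — missense.
Codon 6: CTG (Leu) → CTT (Leu) — synonymous.
Synonymous: 2 of 4.

2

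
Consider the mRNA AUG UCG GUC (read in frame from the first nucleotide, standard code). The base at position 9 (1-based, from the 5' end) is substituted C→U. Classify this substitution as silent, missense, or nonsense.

Position 9 falls in codon 3: GUC → Val.
After the substitution the codon is GUU → Val.
Both encode Val, so the change is synonymous.

silent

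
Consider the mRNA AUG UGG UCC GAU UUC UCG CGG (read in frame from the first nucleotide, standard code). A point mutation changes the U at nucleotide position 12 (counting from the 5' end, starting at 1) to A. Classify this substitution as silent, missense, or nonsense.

missense

Position 12 falls in codon 4: GAU → Asp.
After the substitution the codon is GAA → Glu.
Asp ≠ Glu, so this is a missense mutation.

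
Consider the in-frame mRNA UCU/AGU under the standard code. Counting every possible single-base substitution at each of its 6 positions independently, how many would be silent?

Codon 1 (UCU, Ser): 3 synonymous substitutions.
Codon 2 (AGU, Ser): 1 synonymous substitution.
Total: 3 + 1 = 4.

4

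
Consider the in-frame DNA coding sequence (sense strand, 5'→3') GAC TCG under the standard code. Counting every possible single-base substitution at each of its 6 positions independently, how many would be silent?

4

Codon 1 (GAC, Asp): 1 synonymous substitution.
Codon 2 (TCG, Ser): 3 synonymous substitutions.
Total: 1 + 3 = 4.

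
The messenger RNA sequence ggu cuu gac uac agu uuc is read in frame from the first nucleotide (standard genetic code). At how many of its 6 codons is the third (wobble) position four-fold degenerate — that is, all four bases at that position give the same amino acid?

Codon 1 GGU (Gly): third position 4-fold.
Codon 2 CUU (Leu): third position 4-fold.
Codon 3 GAC (Asp): third position 2-fold.
Codon 4 UAC (Tyr): third position 2-fold.
Codon 5 AGU (Ser): third position 2-fold.
Codon 6 UUC (Phe): third position 2-fold.
Four-fold degenerate third positions: 2.

2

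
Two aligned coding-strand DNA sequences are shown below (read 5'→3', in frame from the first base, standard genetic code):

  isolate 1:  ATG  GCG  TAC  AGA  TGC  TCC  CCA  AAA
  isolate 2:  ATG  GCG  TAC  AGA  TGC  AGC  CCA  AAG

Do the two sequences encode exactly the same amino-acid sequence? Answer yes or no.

yes

Codon 1: ATG Met / ATG Met — identical.
Codon 2: GCG Ala / GCG Ala — identical.
Codon 3: TAC Tyr / TAC Tyr — identical.
Codon 4: AGA Arg / AGA Arg — identical.
Codon 5: TGC Cys / TGC Cys — identical.
Codon 6: TCC Ser / AGC Ser — synonymous.
Codon 7: CCA Pro / CCA Pro — identical.
Codon 8: AAA Lys / AAG Lys — synonymous.
Nonsynonymous differences: 0 → same protein.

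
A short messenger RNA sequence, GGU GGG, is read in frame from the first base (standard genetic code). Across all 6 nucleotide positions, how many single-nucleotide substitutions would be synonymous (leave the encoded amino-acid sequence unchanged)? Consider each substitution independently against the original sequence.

Codon 1 (GGU, Gly): 3 synonymous substitutions.
Codon 2 (GGG, Gly): 3 synonymous substitutions.
Total: 3 + 3 = 6.

6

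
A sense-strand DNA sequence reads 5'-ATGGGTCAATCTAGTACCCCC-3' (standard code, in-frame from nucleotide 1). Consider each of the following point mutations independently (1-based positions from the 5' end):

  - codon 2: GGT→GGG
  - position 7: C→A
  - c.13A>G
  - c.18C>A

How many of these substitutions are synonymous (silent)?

Codon 2: GGT (Gly) → GGG (Gly) — synonymous.
Codon 3: CAA (Gln) → AAA (Lys) — missense.
Codon 5: AGT (Ser) → GGT (Gly) — missense.
Codon 6: ACC (Thr) → ACA (Thr) — synonymous.
Synonymous: 2 of 4.

2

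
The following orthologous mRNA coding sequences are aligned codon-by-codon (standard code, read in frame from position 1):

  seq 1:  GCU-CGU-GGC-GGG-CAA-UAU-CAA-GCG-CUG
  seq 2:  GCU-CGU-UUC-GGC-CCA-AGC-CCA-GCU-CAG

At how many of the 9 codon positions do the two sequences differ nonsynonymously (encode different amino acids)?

5

Codon 1: GCU Ala / GCU Ala — identical.
Codon 2: CGU Arg / CGU Arg — identical.
Codon 3: GGC Gly / UUC Phe — nonsynonymous.
Codon 4: GGG Gly / GGC Gly — synonymous.
Codon 5: CAA Gln / CCA Pro — nonsynonymous.
Codon 6: UAU Tyr / AGC Ser — nonsynonymous.
Codon 7: CAA Gln / CCA Pro — nonsynonymous.
Codon 8: GCG Ala / GCU Ala — synonymous.
Codon 9: CUG Leu / CAG Gln — nonsynonymous.
Nonsynonymous differences: 5.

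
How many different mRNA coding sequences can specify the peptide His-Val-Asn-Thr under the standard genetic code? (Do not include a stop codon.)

His: 2 codons.
Val: 4 codons.
Asn: 2 codons.
Thr: 4 codons.
2 × 4 × 2 × 4 = 64.

64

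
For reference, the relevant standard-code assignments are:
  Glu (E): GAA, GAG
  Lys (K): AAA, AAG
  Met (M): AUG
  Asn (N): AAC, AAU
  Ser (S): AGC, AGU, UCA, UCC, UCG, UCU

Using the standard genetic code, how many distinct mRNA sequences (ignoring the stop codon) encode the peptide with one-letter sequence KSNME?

48

Lys: 2 codons.
Ser: 6 codons.
Asn: 2 codons.
Met: 1 codon.
Glu: 2 codons.
2 × 6 × 2 × 1 × 2 = 48.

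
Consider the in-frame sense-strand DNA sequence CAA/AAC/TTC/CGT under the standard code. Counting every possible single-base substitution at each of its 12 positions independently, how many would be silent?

Codon 1 (CAA, Gln): 1 synonymous substitution.
Codon 2 (AAC, Asn): 1 synonymous substitution.
Codon 3 (TTC, Phe): 1 synonymous substitution.
Codon 4 (CGT, Arg): 3 synonymous substitutions.
Total: 1 + 1 + 1 + 3 = 6.

6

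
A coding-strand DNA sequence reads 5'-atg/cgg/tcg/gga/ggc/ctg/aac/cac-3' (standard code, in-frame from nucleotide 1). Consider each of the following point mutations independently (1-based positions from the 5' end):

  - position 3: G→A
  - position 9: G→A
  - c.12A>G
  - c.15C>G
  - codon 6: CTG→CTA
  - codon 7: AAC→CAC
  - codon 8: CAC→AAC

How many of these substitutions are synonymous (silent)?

4

Codon 1: ATG (Met) → ATA (Ile) — missense.
Codon 3: TCG (Ser) → TCA (Ser) — synonymous.
Codon 4: GGA (Gly) → GGG (Gly) — synonymous.
Codon 5: GGC (Gly) → GGG (Gly) — synonymous.
Codon 6: CTG (Leu) → CTA (Leu) — synonymous.
Codon 7: AAC (Asn) → CAC (His) — missense.
Codon 8: CAC (His) → AAC (Asn) — missense.
Synonymous: 4 of 7.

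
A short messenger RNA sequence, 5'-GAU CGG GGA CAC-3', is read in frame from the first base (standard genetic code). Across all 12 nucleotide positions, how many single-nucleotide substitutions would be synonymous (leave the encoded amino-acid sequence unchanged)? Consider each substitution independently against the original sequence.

Codon 1 (GAU, Asp): 1 synonymous substitution.
Codon 2 (CGG, Arg): 4 synonymous substitutions.
Codon 3 (GGA, Gly): 3 synonymous substitutions.
Codon 4 (CAC, His): 1 synonymous substitution.
Total: 1 + 4 + 3 + 1 = 9.

9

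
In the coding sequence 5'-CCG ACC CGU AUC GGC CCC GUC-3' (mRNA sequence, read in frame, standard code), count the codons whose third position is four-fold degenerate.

6

Codon 1 CCG (Pro): third position 4-fold.
Codon 2 ACC (Thr): third position 4-fold.
Codon 3 CGU (Arg): third position 4-fold.
Codon 4 AUC (Ile): third position 3-fold.
Codon 5 GGC (Gly): third position 4-fold.
Codon 6 CCC (Pro): third position 4-fold.
Codon 7 GUC (Val): third position 4-fold.
Four-fold degenerate third positions: 6.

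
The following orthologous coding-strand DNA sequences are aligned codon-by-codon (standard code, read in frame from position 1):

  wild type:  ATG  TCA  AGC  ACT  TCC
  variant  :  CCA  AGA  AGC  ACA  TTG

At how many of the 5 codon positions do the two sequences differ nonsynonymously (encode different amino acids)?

Codon 1: ATG Met / CCA Pro — nonsynonymous.
Codon 2: TCA Ser / AGA Arg — nonsynonymous.
Codon 3: AGC Ser / AGC Ser — identical.
Codon 4: ACT Thr / ACA Thr — synonymous.
Codon 5: TCC Ser / TTG Leu — nonsynonymous.
Nonsynonymous differences: 3.

3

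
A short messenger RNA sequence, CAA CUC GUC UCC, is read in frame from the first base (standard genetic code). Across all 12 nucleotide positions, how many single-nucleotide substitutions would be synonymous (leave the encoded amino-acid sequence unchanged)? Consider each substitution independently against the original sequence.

Codon 1 (CAA, Gln): 1 synonymous substitution.
Codon 2 (CUC, Leu): 3 synonymous substitutions.
Codon 3 (GUC, Val): 3 synonymous substitutions.
Codon 4 (UCC, Ser): 3 synonymous substitutions.
Total: 1 + 3 + 3 + 3 = 10.

10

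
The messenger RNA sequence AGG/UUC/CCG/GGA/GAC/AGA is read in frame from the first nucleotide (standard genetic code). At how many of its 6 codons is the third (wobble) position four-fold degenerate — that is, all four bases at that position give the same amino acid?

Codon 1 AGG (Arg): third position 2-fold.
Codon 2 UUC (Phe): third position 2-fold.
Codon 3 CCG (Pro): third position 4-fold.
Codon 4 GGA (Gly): third position 4-fold.
Codon 5 GAC (Asp): third position 2-fold.
Codon 6 AGA (Arg): third position 2-fold.
Four-fold degenerate third positions: 2.

2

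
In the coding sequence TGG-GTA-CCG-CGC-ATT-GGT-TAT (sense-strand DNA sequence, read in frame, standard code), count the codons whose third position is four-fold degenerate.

Codon 1 TGG (Trp): third position 1-fold.
Codon 2 GTA (Val): third position 4-fold.
Codon 3 CCG (Pro): third position 4-fold.
Codon 4 CGC (Arg): third position 4-fold.
Codon 5 ATT (Ile): third position 3-fold.
Codon 6 GGT (Gly): third position 4-fold.
Codon 7 TAT (Tyr): third position 2-fold.
Four-fold degenerate third positions: 4.

4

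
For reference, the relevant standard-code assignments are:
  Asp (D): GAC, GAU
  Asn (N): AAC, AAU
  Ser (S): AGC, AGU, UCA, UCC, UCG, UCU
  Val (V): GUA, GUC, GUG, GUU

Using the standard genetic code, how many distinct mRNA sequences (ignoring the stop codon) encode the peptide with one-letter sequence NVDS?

96

Asn: 2 codons.
Val: 4 codons.
Asp: 2 codons.
Ser: 6 codons.
2 × 4 × 2 × 6 = 96.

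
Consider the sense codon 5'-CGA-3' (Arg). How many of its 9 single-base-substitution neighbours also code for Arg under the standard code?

Position 1: AGA → 1 synonymous.
Position 2: none → 0 synonymous.
Position 3: CGU, CGC, CGG → 3 synonymous.
Total: 1 + 0 + 3 = 4.

4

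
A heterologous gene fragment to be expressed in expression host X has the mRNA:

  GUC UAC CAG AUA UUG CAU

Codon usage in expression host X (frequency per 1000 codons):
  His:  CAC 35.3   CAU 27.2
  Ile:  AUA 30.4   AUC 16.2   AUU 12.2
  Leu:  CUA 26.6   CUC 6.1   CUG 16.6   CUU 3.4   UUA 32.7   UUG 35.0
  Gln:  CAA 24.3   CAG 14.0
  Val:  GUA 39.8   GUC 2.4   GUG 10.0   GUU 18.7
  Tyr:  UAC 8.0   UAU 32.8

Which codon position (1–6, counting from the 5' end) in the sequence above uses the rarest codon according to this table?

Codon 1 GUC (Val): 2.4 per 1000.
Codon 2 UAC (Tyr): 8.0 per 1000.
Codon 3 CAG (Gln): 14.0 per 1000.
Codon 4 AUA (Ile): 30.4 per 1000.
Codon 5 UUG (Leu): 35.0 per 1000.
Codon 6 CAU (His): 27.2 per 1000.
Lowest frequency is 2.4 at codon 1.

1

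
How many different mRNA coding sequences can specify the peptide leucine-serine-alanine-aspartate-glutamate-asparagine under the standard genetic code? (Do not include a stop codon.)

1152

Leu: 6 codons.
Ser: 6 codons.
Ala: 4 codons.
Asp: 2 codons.
Glu: 2 codons.
Asn: 2 codons.
6 × 6 × 4 × 2 × 2 × 2 = 1152.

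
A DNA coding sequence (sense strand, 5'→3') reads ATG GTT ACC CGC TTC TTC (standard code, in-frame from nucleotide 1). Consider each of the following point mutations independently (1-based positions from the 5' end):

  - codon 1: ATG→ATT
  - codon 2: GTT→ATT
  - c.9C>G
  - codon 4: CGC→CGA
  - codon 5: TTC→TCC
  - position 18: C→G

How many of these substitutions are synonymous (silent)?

2

Codon 1: ATG (Met) → ATT (Ile) — missense.
Codon 2: GTT (Val) → ATT (Ile) — missense.
Codon 3: ACC (Thr) → ACG (Thr) — synonymous.
Codon 4: CGC (Arg) → CGA (Arg) — synonymous.
Codon 5: TTC (Phe) → TCC (Ser) — missense.
Codon 6: TTC (Phe) → TTG (Leu) — missense.
Synonymous: 2 of 6.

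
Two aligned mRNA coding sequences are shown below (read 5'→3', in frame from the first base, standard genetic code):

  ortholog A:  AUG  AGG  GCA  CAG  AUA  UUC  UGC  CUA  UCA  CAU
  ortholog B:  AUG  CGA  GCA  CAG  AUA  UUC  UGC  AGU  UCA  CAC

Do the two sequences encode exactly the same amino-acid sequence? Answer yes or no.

Codon 1: AUG Met / AUG Met — identical.
Codon 2: AGG Arg / CGA Arg — synonymous.
Codon 3: GCA Ala / GCA Ala — identical.
Codon 4: CAG Gln / CAG Gln — identical.
Codon 5: AUA Ile / AUA Ile — identical.
Codon 6: UUC Phe / UUC Phe — identical.
Codon 7: UGC Cys / UGC Cys — identical.
Codon 8: CUA Leu / AGU Ser — nonsynonymous.
Codon 9: UCA Ser / UCA Ser — identical.
Codon 10: CAU His / CAC His — synonymous.
Nonsynonymous differences: 1 → different protein.

no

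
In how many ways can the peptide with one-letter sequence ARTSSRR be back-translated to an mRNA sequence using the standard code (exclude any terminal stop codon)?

124416

Ala: 4 codons.
Arg: 6 codons.
Thr: 4 codons.
Ser: 6 codons.
Ser: 6 codons.
Arg: 6 codons.
Arg: 6 codons.
4 × 6 × 4 × 6 × 6 × 6 × 6 = 124416.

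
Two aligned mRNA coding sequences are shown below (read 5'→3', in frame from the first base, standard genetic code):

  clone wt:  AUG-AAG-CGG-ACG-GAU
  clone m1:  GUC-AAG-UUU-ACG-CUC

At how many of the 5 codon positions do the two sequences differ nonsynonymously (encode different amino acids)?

Codon 1: AUG Met / GUC Val — nonsynonymous.
Codon 2: AAG Lys / AAG Lys — identical.
Codon 3: CGG Arg / UUU Phe — nonsynonymous.
Codon 4: ACG Thr / ACG Thr — identical.
Codon 5: GAU Asp / CUC Leu — nonsynonymous.
Nonsynonymous differences: 3.

3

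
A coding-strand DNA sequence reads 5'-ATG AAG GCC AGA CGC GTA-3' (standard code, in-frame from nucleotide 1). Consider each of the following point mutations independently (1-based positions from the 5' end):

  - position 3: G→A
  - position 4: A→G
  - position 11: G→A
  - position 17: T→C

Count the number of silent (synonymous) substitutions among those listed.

0

Codon 1: ATG (Met) → ATA (Ile) — missense.
Codon 2: AAG (Lys) → GAG (Glu) — missense.
Codon 4: AGA (Arg) → AAA (Lys) — missense.
Codon 6: GTA (Val) → GCA (Ala) — missense.
Synonymous: 0 of 4.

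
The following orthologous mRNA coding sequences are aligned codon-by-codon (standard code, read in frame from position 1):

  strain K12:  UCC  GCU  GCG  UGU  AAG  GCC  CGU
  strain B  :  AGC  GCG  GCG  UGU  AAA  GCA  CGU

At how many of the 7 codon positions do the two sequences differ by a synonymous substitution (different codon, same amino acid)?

4

Codon 1: UCC Ser / AGC Ser — synonymous.
Codon 2: GCU Ala / GCG Ala — synonymous.
Codon 3: GCG Ala / GCG Ala — identical.
Codon 4: UGU Cys / UGU Cys — identical.
Codon 5: AAG Lys / AAA Lys — synonymous.
Codon 6: GCC Ala / GCA Ala — synonymous.
Codon 7: CGU Arg / CGU Arg — identical.
Synonymous differences: 4.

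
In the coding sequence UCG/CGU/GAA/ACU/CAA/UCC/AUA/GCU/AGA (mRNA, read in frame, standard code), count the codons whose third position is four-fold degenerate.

Codon 1 UCG (Ser): third position 4-fold.
Codon 2 CGU (Arg): third position 4-fold.
Codon 3 GAA (Glu): third position 2-fold.
Codon 4 ACU (Thr): third position 4-fold.
Codon 5 CAA (Gln): third position 2-fold.
Codon 6 UCC (Ser): third position 4-fold.
Codon 7 AUA (Ile): third position 3-fold.
Codon 8 GCU (Ala): third position 4-fold.
Codon 9 AGA (Arg): third position 2-fold.
Four-fold degenerate third positions: 5.

5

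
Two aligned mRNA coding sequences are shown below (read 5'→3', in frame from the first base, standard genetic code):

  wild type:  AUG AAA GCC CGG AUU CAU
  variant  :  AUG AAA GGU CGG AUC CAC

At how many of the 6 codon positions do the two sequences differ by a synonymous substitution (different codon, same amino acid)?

Codon 1: AUG Met / AUG Met — identical.
Codon 2: AAA Lys / AAA Lys — identical.
Codon 3: GCC Ala / GGU Gly — nonsynonymous.
Codon 4: CGG Arg / CGG Arg — identical.
Codon 5: AUU Ile / AUC Ile — synonymous.
Codon 6: CAU His / CAC His — synonymous.
Synonymous differences: 2.

2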